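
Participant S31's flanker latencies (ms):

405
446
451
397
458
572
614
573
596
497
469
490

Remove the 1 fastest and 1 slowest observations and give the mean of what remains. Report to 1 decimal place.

495.7 ms

Sorted: 397, 405, 446, 451, 458, 469, 490, 497, 572, 573, 596, 614
Drop lowest 1 (397) and highest 1 (614)
Remaining (n=10): Σ = 4957, mean = 4957/10 = 495.700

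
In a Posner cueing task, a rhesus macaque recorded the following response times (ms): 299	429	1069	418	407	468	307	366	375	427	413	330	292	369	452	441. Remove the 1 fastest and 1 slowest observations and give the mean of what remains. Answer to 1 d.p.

Sorted: 292, 299, 307, 330, 366, 369, 375, 407, 413, 418, 427, 429, 441, 452, 468, 1069
Drop lowest 1 (292) and highest 1 (1069)
Remaining (n=14): Σ = 5501, mean = 5501/14 = 392.929

392.9 ms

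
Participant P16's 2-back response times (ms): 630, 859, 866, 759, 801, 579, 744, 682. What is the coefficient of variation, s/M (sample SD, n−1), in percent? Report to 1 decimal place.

n = 8, Σ = 5920, M = 740.0000
Σ(x−M)² = 75520.000; s = √(75520.000/7) = 103.8680
CV = 103.8680 / 740.0000 = 0.14036 = 14.036%

14.0%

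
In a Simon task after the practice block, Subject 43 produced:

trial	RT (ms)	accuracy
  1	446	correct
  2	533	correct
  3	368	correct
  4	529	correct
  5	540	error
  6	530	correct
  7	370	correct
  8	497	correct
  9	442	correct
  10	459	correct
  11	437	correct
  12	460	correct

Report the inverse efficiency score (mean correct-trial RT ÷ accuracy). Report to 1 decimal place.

502.9 ms

Correct trials (n=11): 446, 533, 368, 529, 530, 370, 497, 442, 459, 437, 460
Mean correct RT = 5071/11 = 461.0000 ms
Proportion correct = 11/12
IES = 461.0000 / (11/12) = 502.909 ms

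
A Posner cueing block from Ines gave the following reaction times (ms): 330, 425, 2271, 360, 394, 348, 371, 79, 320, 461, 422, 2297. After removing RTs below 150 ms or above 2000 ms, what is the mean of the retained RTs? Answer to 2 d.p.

381.22 ms

Excluded: 79, 2271, 2297
Retained (n=9): Σ = 3431
Mean = 3431/9 = 381.2222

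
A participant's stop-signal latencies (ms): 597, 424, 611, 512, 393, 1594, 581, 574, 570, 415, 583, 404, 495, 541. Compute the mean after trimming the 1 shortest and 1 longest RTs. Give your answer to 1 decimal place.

525.6 ms

Sorted: 393, 404, 415, 424, 495, 512, 541, 570, 574, 581, 583, 597, 611, 1594
Drop lowest 1 (393) and highest 1 (1594)
Remaining (n=12): Σ = 6307, mean = 6307/12 = 525.583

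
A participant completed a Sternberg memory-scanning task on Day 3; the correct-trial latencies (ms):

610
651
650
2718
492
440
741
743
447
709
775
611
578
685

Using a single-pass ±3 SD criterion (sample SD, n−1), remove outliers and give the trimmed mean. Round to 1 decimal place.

625.5 ms

n = 14, ΣRT = 10850, M = 775.000
Σ(x−M)² = 4213714.00; s = √(4213714.00/13) = 569.326
Cutoffs: 775.000 ± 3·569.326 → [-933.0, 2483.0]
Outside: 2718 → excluded.
Retained (n=13): Σ = 8132, mean = 8132/13 = 625.538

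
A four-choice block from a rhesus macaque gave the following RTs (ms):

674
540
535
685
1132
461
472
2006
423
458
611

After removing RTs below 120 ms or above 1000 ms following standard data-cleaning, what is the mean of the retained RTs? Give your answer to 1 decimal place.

539.9 ms

Excluded: 1132, 2006
Retained (n=9): Σ = 4859
Mean = 4859/9 = 539.8889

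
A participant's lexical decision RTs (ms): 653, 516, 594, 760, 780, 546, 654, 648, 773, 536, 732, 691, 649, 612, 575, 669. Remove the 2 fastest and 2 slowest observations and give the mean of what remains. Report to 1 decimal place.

648.6 ms

Sorted: 516, 536, 546, 575, 594, 612, 648, 649, 653, 654, 669, 691, 732, 760, 773, 780
Drop lowest 2 (516, 536) and highest 2 (773, 780)
Remaining (n=12): Σ = 7783, mean = 7783/12 = 648.583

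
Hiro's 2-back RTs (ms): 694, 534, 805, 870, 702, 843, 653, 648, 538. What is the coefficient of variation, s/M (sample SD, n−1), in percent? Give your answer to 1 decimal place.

17.5%

n = 9, Σ = 6287, M = 698.5556
Σ(x−M)² = 119108.222; s = √(119108.222/8) = 122.0186
CV = 122.0186 / 698.5556 = 0.17467 = 17.467%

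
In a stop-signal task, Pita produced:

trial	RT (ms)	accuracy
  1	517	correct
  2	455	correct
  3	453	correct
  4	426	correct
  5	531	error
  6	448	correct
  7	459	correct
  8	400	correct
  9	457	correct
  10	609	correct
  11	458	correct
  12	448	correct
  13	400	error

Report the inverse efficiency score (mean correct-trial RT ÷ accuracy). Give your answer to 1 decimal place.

Correct trials (n=11): 517, 455, 453, 426, 448, 459, 400, 457, 609, 458, 448
Mean correct RT = 5130/11 = 466.3636 ms
Proportion correct = 11/13
IES = 466.3636 / (11/13) = 551.157 ms

551.2 ms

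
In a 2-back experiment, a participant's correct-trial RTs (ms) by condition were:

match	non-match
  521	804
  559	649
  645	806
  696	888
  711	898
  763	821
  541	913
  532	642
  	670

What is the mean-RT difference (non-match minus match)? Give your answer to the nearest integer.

M(match) = 4968/8 = 621.000
M(non-match) = 7091/9 = 787.889
Difference = 787.889 − 621.000 = 166.889 ms

167 ms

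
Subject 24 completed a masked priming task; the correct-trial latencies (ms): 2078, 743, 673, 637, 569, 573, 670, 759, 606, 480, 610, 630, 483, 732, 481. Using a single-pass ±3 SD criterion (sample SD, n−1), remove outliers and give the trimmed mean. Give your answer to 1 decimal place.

n = 15, ΣRT = 10724, M = 714.933
Σ(x−M)² = 2106066.93; s = √(2106066.93/14) = 387.857
Cutoffs: 714.933 ± 3·387.857 → [-448.6, 1878.5]
Outside: 2078 → excluded.
Retained (n=14): Σ = 8646, mean = 8646/14 = 617.571

617.6 ms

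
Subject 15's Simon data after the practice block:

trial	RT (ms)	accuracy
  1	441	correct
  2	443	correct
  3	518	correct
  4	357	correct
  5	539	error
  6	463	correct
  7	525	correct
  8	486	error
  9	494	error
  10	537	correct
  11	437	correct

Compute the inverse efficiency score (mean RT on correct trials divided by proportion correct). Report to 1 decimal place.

Correct trials (n=8): 441, 443, 518, 357, 463, 525, 537, 437
Mean correct RT = 3721/8 = 465.1250 ms
Proportion correct = 8/11
IES = 465.1250 / (8/11) = 639.547 ms

639.5 ms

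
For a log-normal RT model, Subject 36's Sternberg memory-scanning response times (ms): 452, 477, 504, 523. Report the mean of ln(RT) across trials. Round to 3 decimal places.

ln(RT): 6.1137, 6.1675, 6.2226, 6.2596
Σ ln(RT) = 24.7634
Mean = 24.7634/4 = 6.19084

6.191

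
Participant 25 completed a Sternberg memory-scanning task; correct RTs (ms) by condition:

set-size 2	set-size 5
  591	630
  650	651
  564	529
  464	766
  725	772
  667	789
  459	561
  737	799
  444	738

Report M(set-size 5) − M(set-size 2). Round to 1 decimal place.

103.8 ms

M(set-size 2) = 5301/9 = 589.000
M(set-size 5) = 6235/9 = 692.778
Difference = 692.778 − 589.000 = 103.778 ms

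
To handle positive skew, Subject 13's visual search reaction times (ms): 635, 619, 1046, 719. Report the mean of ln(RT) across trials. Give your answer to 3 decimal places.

6.603

ln(RT): 6.4536, 6.4281, 6.9527, 6.5779
Σ ln(RT) = 26.4123
Mean = 26.4123/4 = 6.60308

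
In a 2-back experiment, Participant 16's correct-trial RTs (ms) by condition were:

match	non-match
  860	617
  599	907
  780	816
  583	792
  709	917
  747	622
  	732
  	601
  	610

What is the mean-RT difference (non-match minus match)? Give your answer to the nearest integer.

22 ms

M(match) = 4278/6 = 713.000
M(non-match) = 6614/9 = 734.889
Difference = 734.889 − 713.000 = 21.889 ms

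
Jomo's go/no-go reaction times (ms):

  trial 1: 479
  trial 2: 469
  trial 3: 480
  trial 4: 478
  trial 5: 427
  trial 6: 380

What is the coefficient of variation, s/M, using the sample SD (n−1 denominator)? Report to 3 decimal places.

n = 6, Σ = 2713, M = 452.1667
Σ(x−M)² = 8286.833; s = √(8286.833/5) = 40.7108
CV = 40.7108 / 452.1667 = 0.09003

0.090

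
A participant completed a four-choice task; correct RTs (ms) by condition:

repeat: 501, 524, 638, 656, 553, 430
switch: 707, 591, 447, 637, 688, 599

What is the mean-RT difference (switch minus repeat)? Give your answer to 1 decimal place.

61.2 ms

M(repeat) = 3302/6 = 550.333
M(switch) = 3669/6 = 611.500
Difference = 611.500 − 550.333 = 61.167 ms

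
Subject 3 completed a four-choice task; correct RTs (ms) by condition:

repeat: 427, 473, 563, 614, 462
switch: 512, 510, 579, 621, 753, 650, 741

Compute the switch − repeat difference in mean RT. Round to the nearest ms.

M(repeat) = 2539/5 = 507.800
M(switch) = 4366/7 = 623.714
Difference = 623.714 − 507.800 = 115.914 ms

116 ms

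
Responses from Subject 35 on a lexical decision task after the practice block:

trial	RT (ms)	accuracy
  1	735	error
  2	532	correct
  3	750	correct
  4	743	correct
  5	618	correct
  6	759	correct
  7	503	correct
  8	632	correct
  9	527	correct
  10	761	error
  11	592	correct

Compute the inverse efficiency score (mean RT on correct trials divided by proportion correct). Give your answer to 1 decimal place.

768.1 ms

Correct trials (n=9): 532, 750, 743, 618, 759, 503, 632, 527, 592
Mean correct RT = 5656/9 = 628.4444 ms
Proportion correct = 9/11
IES = 628.4444 / (9/11) = 768.099 ms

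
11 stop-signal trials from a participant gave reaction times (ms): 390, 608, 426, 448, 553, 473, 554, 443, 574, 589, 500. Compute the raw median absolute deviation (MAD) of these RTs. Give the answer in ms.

57 ms

Sorted: 390, 426, 443, 448, 473, 500, 553, 554, 574, 589, 608 → median = 500
|x − 500|: 110, 108, 74, 52, 53, 27, 54, 57, 74, 89, 0
Sorted deviations: 0, 27, 52, 53, 54, 57, 74, 74, 89, 108, 110 → MAD = 57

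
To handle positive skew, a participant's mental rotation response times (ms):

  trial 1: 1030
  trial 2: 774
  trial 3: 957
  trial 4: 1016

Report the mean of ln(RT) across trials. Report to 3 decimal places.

6.844

ln(RT): 6.9373, 6.6516, 6.8638, 6.9236
Σ ln(RT) = 27.3763
Mean = 27.3763/4 = 6.84408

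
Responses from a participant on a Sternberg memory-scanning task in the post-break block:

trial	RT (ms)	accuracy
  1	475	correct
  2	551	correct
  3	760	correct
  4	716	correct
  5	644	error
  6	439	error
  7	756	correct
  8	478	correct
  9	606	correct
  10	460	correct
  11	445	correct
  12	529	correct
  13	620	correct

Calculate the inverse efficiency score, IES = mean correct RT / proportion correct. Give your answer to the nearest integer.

Correct trials (n=11): 475, 551, 760, 716, 756, 478, 606, 460, 445, 529, 620
Mean correct RT = 6396/11 = 581.4545 ms
Proportion correct = 11/13
IES = 581.4545 / (11/13) = 687.174 ms

687 ms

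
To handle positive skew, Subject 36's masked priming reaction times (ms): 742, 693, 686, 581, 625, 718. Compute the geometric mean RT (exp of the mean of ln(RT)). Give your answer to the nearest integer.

672 ms

ln(RT): 6.6093, 6.5410, 6.5309, 6.3648, 6.4378, 6.5765
Mean ln(RT) = 39.0602/6 = 6.51004
Geometric mean = exp(6.51004) = 671.85 ms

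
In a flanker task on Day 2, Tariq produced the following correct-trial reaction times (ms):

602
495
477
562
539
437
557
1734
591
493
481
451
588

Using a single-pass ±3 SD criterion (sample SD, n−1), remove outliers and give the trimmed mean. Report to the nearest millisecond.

523 ms

n = 13, ΣRT = 8007, M = 615.923
Σ(x−M)² = 1390436.92; s = √(1390436.92/12) = 340.396
Cutoffs: 615.923 ± 3·340.396 → [-405.3, 1637.1]
Outside: 1734 → excluded.
Retained (n=12): Σ = 6273, mean = 6273/12 = 522.750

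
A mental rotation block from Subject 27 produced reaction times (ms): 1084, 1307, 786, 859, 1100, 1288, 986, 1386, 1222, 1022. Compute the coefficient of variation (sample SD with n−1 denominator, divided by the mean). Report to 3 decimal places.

n = 10, Σ = 11040, M = 1104.0000
Σ(x−M)² = 350726.000; s = √(350726.000/9) = 197.4071
CV = 197.4071 / 1104.0000 = 0.17881

0.179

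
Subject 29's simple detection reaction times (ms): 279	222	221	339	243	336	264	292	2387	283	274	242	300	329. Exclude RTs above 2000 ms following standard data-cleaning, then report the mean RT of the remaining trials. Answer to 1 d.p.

278.8 ms

Excluded: 2387
Retained (n=13): Σ = 3624
Mean = 3624/13 = 278.7692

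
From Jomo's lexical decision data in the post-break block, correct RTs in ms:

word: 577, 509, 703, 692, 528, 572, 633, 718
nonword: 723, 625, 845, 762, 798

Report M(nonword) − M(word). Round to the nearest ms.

M(word) = 4932/8 = 616.500
M(nonword) = 3753/5 = 750.600
Difference = 750.600 − 616.500 = 134.100 ms

134 ms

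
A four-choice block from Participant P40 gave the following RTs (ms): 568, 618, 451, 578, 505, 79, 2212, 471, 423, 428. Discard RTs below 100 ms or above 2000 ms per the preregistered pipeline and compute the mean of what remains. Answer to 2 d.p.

Excluded: 79, 2212
Retained (n=8): Σ = 4042
Mean = 4042/8 = 505.2500

505.25 ms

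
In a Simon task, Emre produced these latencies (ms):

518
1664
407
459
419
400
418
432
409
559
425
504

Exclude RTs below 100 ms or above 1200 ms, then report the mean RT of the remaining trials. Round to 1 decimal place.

Excluded: 1664
Retained (n=11): Σ = 4950
Mean = 4950/11 = 450.0000

450.0 ms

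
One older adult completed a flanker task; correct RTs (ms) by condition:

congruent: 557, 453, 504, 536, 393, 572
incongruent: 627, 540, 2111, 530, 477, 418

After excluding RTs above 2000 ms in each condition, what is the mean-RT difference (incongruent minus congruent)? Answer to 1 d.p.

15.9 ms

incongruent: exclude 2111
M(congruent) = 3015/6 = 502.500
M(incongruent) = 2592/5 = 518.400
Difference = 518.400 − 502.500 = 15.900 ms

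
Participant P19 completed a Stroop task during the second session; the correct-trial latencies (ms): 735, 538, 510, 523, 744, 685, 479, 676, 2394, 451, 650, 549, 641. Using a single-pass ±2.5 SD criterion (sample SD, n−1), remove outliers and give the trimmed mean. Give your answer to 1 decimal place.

598.4 ms

n = 13, ΣRT = 9575, M = 736.538
Σ(x−M)² = 3089539.23; s = √(3089539.23/12) = 507.407
Cutoffs: 736.538 ± 2.5·507.407 → [-532.0, 2005.1]
Outside: 2394 → excluded.
Retained (n=12): Σ = 7181, mean = 7181/12 = 598.417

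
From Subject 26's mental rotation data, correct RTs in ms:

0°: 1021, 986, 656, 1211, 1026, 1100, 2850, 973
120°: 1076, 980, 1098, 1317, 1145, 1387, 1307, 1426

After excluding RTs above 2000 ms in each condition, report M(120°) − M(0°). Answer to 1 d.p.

220.9 ms

0°: exclude 2850
M(0°) = 6973/7 = 996.143
M(120°) = 9736/8 = 1217.000
Difference = 1217.000 − 996.143 = 220.857 ms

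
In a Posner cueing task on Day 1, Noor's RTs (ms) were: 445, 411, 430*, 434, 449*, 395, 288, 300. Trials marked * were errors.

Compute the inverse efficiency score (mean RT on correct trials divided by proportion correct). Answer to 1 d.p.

505.1 ms

Correct trials (n=6): 445, 411, 434, 395, 288, 300
Mean correct RT = 2273/6 = 378.8333 ms
Proportion correct = 6/8
IES = 378.8333 / (6/8) = 505.111 ms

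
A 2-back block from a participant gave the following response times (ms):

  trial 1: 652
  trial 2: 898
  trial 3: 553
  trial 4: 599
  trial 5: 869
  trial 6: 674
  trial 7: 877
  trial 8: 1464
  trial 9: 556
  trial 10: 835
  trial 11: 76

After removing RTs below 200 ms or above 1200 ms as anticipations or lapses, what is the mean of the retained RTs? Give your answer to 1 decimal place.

723.7 ms

Excluded: 76, 1464
Retained (n=9): Σ = 6513
Mean = 6513/9 = 723.6667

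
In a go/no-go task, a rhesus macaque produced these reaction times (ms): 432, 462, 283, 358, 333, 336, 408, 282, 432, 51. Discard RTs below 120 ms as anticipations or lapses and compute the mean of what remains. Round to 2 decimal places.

369.56 ms

Excluded: 51
Retained (n=9): Σ = 3326
Mean = 3326/9 = 369.5556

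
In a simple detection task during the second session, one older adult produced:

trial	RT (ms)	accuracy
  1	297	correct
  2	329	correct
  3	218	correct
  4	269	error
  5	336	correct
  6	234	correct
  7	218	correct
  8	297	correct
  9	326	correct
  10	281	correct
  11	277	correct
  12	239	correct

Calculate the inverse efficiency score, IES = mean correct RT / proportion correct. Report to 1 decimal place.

302.7 ms

Correct trials (n=11): 297, 329, 218, 336, 234, 218, 297, 326, 281, 277, 239
Mean correct RT = 3052/11 = 277.4545 ms
Proportion correct = 11/12
IES = 277.4545 / (11/12) = 302.678 ms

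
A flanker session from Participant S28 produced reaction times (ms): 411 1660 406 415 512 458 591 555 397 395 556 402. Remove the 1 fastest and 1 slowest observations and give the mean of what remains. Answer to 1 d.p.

470.3 ms

Sorted: 395, 397, 402, 406, 411, 415, 458, 512, 555, 556, 591, 1660
Drop lowest 1 (395) and highest 1 (1660)
Remaining (n=10): Σ = 4703, mean = 4703/10 = 470.300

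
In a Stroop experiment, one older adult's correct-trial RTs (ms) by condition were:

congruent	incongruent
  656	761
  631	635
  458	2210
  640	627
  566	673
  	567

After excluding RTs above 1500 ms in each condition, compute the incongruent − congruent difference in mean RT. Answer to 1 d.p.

62.4 ms

incongruent: exclude 2210
M(congruent) = 2951/5 = 590.200
M(incongruent) = 3263/5 = 652.600
Difference = 652.600 − 590.200 = 62.400 ms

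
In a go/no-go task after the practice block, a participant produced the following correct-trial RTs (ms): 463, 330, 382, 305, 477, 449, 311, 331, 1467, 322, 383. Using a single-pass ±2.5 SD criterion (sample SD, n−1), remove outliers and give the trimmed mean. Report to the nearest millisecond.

375 ms

n = 11, ΣRT = 5220, M = 474.545
Σ(x−M)² = 1122964.73; s = √(1122964.73/10) = 335.107
Cutoffs: 474.545 ± 2.5·335.107 → [-363.2, 1312.3]
Outside: 1467 → excluded.
Retained (n=10): Σ = 3753, mean = 3753/10 = 375.300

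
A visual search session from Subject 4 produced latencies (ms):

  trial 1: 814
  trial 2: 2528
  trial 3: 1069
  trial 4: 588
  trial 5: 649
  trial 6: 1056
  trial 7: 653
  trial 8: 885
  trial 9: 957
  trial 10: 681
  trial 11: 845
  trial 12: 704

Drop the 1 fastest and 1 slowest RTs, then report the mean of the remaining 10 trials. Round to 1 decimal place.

Sorted: 588, 649, 653, 681, 704, 814, 845, 885, 957, 1056, 1069, 2528
Drop lowest 1 (588) and highest 1 (2528)
Remaining (n=10): Σ = 8313, mean = 8313/10 = 831.300

831.3 ms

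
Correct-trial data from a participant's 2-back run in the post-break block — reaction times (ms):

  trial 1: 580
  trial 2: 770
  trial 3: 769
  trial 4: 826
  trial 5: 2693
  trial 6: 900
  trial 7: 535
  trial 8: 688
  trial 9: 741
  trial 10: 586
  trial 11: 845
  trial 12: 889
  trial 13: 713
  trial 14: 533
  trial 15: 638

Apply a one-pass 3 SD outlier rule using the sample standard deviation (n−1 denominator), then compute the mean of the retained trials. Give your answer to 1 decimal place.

715.2 ms

n = 15, ΣRT = 12706, M = 847.067
Σ(x−M)² = 3858250.93; s = √(3858250.93/14) = 524.966
Cutoffs: 847.067 ± 3·524.966 → [-727.8, 2422.0]
Outside: 2693 → excluded.
Retained (n=14): Σ = 10013, mean = 10013/14 = 715.214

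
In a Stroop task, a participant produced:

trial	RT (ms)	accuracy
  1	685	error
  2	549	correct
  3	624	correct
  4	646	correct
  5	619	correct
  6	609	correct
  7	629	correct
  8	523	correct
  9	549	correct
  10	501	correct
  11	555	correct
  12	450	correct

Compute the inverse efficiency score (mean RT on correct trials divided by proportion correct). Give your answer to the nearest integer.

620 ms

Correct trials (n=11): 549, 624, 646, 619, 609, 629, 523, 549, 501, 555, 450
Mean correct RT = 6254/11 = 568.5455 ms
Proportion correct = 11/12
IES = 568.5455 / (11/12) = 620.231 ms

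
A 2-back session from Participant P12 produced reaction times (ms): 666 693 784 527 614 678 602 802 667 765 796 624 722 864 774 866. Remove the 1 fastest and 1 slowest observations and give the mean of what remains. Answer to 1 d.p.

Sorted: 527, 602, 614, 624, 666, 667, 678, 693, 722, 765, 774, 784, 796, 802, 864, 866
Drop lowest 1 (527) and highest 1 (866)
Remaining (n=14): Σ = 10051, mean = 10051/14 = 717.929

717.9 ms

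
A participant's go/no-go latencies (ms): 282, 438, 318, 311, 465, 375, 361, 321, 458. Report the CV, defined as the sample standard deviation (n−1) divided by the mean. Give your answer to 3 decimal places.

n = 9, Σ = 3329, M = 369.8889
Σ(x−M)² = 37828.889; s = √(37828.889/8) = 68.7649
CV = 68.7649 / 369.8889 = 0.18591

0.186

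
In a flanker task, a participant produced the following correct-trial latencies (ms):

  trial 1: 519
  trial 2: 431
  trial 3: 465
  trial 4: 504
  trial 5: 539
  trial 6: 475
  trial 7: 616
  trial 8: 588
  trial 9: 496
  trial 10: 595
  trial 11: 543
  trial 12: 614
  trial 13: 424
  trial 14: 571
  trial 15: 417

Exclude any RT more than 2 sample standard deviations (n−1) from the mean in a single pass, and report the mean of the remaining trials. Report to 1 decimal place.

519.8 ms

n = 15, ΣRT = 7797, M = 519.800
Σ(x−M)² = 65420.40; s = √(65420.40/14) = 68.359
Cutoffs: 519.800 ± 2·68.359 → [383.1, 656.5]
No RTs fall outside the cutoffs; all 15 retained. Mean = 7797/15 = 519.800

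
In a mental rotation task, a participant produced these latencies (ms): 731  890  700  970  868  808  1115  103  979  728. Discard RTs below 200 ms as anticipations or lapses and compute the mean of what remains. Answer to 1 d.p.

Excluded: 103
Retained (n=9): Σ = 7789
Mean = 7789/9 = 865.4444

865.4 ms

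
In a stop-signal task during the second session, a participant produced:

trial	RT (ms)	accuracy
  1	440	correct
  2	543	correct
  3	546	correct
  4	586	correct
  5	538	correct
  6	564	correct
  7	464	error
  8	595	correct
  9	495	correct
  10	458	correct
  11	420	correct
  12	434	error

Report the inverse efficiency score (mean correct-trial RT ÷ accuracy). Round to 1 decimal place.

Correct trials (n=10): 440, 543, 546, 586, 538, 564, 595, 495, 458, 420
Mean correct RT = 5185/10 = 518.5000 ms
Proportion correct = 10/12
IES = 518.5000 / (10/12) = 622.200 ms

622.2 ms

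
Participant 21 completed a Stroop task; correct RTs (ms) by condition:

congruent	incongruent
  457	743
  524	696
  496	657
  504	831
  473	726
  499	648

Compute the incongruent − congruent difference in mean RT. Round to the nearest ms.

M(congruent) = 2953/6 = 492.167
M(incongruent) = 4301/6 = 716.833
Difference = 716.833 − 492.167 = 224.667 ms

225 ms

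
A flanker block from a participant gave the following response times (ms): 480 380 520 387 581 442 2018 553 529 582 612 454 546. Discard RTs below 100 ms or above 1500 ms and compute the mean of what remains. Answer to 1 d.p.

Excluded: 2018
Retained (n=12): Σ = 6066
Mean = 6066/12 = 505.5000

505.5 ms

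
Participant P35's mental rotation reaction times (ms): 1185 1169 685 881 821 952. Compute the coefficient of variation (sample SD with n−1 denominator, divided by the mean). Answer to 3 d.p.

0.208

n = 6, Σ = 5693, M = 948.8333
Σ(x−M)² = 194808.833; s = √(194808.833/5) = 197.3874
CV = 197.3874 / 948.8333 = 0.20803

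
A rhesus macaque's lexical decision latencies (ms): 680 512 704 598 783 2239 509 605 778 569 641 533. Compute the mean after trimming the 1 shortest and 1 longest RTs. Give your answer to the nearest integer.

Sorted: 509, 512, 533, 569, 598, 605, 641, 680, 704, 778, 783, 2239
Drop lowest 1 (509) and highest 1 (2239)
Remaining (n=10): Σ = 6403, mean = 6403/10 = 640.300

640 ms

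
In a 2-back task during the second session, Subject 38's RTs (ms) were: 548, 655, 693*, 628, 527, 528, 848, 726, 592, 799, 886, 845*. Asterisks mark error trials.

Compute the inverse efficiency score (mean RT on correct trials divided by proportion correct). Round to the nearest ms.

808 ms

Correct trials (n=10): 548, 655, 628, 527, 528, 848, 726, 592, 799, 886
Mean correct RT = 6737/10 = 673.7000 ms
Proportion correct = 10/12
IES = 673.7000 / (10/12) = 808.440 ms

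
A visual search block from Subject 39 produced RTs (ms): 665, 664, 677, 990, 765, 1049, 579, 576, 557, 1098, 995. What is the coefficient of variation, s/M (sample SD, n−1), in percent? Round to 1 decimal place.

n = 11, Σ = 8615, M = 783.1818
Σ(x−M)² = 432959.636; s = √(432959.636/10) = 208.0768
CV = 208.0768 / 783.1818 = 0.26568 = 26.568%

26.6%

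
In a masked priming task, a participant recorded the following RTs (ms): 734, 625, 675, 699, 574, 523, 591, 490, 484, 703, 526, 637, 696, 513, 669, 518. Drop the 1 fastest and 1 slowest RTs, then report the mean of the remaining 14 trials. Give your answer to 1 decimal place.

Sorted: 484, 490, 513, 518, 523, 526, 574, 591, 625, 637, 669, 675, 696, 699, 703, 734
Drop lowest 1 (484) and highest 1 (734)
Remaining (n=14): Σ = 8439, mean = 8439/14 = 602.786

602.8 ms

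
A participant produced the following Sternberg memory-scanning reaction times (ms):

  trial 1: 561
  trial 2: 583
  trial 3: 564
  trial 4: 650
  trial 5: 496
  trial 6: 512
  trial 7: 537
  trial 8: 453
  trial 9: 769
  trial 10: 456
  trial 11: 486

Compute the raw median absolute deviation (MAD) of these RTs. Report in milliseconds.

46 ms

Sorted: 453, 456, 486, 496, 512, 537, 561, 564, 583, 650, 769 → median = 537
|x − 537|: 24, 46, 27, 113, 41, 25, 0, 84, 232, 81, 51
Sorted deviations: 0, 24, 25, 27, 41, 46, 51, 81, 84, 113, 232 → MAD = 46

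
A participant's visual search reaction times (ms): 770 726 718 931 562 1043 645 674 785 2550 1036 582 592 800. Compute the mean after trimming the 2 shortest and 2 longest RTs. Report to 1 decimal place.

767.7 ms

Sorted: 562, 582, 592, 645, 674, 718, 726, 770, 785, 800, 931, 1036, 1043, 2550
Drop lowest 2 (562, 582) and highest 2 (1043, 2550)
Remaining (n=10): Σ = 7677, mean = 7677/10 = 767.700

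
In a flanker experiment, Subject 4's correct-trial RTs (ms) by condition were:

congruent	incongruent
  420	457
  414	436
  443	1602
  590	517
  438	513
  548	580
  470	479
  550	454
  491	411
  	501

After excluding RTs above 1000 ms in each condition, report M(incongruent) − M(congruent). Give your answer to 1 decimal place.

-1.8 ms

incongruent: exclude 1602
M(congruent) = 4364/9 = 484.889
M(incongruent) = 4348/9 = 483.111
Difference = 483.111 − 484.889 = -1.778 ms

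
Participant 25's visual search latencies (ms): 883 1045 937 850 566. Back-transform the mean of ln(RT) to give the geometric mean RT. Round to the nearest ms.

ln(RT): 6.7833, 6.9518, 6.8427, 6.7452, 6.3386
Mean ln(RT) = 33.6616/5 = 6.73232
Geometric mean = exp(6.73232) = 839.09 ms

839 ms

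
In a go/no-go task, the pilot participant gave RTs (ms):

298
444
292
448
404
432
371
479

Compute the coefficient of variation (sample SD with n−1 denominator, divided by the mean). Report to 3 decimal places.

0.177

n = 8, Σ = 3168, M = 396.0000
Σ(x−M)² = 34302.000; s = √(34302.000/7) = 70.0020
CV = 70.0020 / 396.0000 = 0.17677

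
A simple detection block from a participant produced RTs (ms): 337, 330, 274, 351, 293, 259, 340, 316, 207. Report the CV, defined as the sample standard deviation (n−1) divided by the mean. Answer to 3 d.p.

0.157

n = 9, Σ = 2707, M = 300.7778
Σ(x−M)² = 17775.556; s = √(17775.556/8) = 47.1375
CV = 47.1375 / 300.7778 = 0.15672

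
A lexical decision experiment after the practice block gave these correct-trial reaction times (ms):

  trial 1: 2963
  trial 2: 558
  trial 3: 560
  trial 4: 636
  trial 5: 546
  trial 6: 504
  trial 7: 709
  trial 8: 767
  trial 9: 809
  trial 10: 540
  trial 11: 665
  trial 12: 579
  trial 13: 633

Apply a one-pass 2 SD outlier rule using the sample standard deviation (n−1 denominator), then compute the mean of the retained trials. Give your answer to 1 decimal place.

n = 13, ΣRT = 10469, M = 805.308
Σ(x−M)² = 5145400.77; s = √(5145400.77/12) = 654.816
Cutoffs: 805.308 ± 2·654.816 → [-504.3, 2114.9]
Outside: 2963 → excluded.
Retained (n=12): Σ = 7506, mean = 7506/12 = 625.500

625.5 ms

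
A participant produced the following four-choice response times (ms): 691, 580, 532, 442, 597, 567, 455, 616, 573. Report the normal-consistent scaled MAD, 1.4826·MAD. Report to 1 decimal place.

Sorted: 442, 455, 532, 567, 573, 580, 597, 616, 691 → median = 573
|x − 573| sorted: 0, 6, 7, 24, 41, 43, 118, 118, 131 → MAD = 41
Robust SD ≈ 1.4826 × 41 = 60.787

60.8 ms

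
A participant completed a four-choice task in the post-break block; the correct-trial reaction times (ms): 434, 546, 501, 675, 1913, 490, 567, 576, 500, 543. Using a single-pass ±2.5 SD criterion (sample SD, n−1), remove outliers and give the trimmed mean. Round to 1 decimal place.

n = 10, ΣRT = 6745, M = 674.500
Σ(x−M)² = 1741378.50; s = √(1741378.50/9) = 439.871
Cutoffs: 674.500 ± 2.5·439.871 → [-425.2, 1774.2]
Outside: 1913 → excluded.
Retained (n=9): Σ = 4832, mean = 4832/9 = 536.889

536.9 ms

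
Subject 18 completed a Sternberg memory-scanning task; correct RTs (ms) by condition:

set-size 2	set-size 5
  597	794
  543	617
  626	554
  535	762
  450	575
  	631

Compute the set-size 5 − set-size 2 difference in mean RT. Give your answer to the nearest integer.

M(set-size 2) = 2751/5 = 550.200
M(set-size 5) = 3933/6 = 655.500
Difference = 655.500 − 550.200 = 105.300 ms

105 ms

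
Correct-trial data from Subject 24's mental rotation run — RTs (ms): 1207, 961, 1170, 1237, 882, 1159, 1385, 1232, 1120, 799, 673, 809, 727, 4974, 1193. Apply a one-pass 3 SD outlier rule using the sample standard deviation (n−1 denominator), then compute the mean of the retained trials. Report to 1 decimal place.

n = 15, ΣRT = 19528, M = 1301.867
Σ(x−M)² = 15106505.73; s = √(15106505.73/14) = 1038.767
Cutoffs: 1301.867 ± 3·1038.767 → [-1814.4, 4418.2]
Outside: 4974 → excluded.
Retained (n=14): Σ = 14554, mean = 14554/14 = 1039.571

1039.6 ms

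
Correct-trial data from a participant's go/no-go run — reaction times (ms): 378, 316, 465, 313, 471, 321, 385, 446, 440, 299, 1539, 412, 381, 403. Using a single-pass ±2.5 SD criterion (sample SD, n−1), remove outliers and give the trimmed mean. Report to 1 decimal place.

386.9 ms

n = 14, ΣRT = 6569, M = 469.214
Σ(x−M)² = 1275524.36; s = √(1275524.36/13) = 313.237
Cutoffs: 469.214 ± 2.5·313.237 → [-313.9, 1252.3]
Outside: 1539 → excluded.
Retained (n=13): Σ = 5030, mean = 5030/13 = 386.923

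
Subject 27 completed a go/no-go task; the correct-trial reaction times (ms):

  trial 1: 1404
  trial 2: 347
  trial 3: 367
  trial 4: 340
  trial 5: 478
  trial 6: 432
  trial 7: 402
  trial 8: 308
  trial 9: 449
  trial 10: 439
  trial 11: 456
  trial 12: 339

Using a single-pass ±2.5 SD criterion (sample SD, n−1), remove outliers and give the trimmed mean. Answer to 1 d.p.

396.1 ms

n = 12, ΣRT = 5761, M = 480.083
Σ(x−M)² = 964908.92; s = √(964908.92/11) = 296.174
Cutoffs: 480.083 ± 2.5·296.174 → [-260.4, 1220.5]
Outside: 1404 → excluded.
Retained (n=11): Σ = 4357, mean = 4357/11 = 396.091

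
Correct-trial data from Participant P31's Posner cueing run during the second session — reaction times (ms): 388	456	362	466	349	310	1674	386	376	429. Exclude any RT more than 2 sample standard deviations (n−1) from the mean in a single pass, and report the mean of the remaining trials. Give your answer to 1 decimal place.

391.3 ms

n = 10, ΣRT = 5196, M = 519.600
Σ(x−M)² = 1501428.40; s = √(1501428.40/9) = 408.443
Cutoffs: 519.600 ± 2·408.443 → [-297.3, 1336.5]
Outside: 1674 → excluded.
Retained (n=9): Σ = 3522, mean = 3522/9 = 391.333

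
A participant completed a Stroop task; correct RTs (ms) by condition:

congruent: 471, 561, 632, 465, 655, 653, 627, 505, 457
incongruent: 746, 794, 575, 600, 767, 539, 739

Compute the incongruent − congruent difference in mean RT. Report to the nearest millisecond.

122 ms

M(congruent) = 5026/9 = 558.444
M(incongruent) = 4760/7 = 680.000
Difference = 680.000 − 558.444 = 121.556 ms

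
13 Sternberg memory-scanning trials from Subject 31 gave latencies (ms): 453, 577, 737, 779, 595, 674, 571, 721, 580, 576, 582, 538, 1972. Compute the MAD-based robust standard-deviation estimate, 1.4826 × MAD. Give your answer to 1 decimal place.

65.2 ms

Sorted: 453, 538, 571, 576, 577, 580, 582, 595, 674, 721, 737, 779, 1972 → median = 582
|x − 582| sorted: 0, 2, 5, 6, 11, 13, 44, 92, 129, 139, 155, 197, 1390 → MAD = 44
Robust SD ≈ 1.4826 × 44 = 65.234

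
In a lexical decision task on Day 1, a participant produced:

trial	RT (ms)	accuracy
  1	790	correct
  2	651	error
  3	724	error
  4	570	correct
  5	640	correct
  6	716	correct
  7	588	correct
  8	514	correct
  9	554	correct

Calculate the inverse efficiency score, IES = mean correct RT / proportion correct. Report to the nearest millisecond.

Correct trials (n=7): 790, 570, 640, 716, 588, 514, 554
Mean correct RT = 4372/7 = 624.5714 ms
Proportion correct = 7/9
IES = 624.5714 / (7/9) = 803.020 ms

803 ms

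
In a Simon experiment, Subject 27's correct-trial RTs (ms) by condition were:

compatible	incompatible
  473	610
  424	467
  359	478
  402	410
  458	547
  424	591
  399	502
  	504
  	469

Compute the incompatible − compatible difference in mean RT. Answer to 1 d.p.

88.8 ms

M(compatible) = 2939/7 = 419.857
M(incompatible) = 4578/9 = 508.667
Difference = 508.667 − 419.857 = 88.810 ms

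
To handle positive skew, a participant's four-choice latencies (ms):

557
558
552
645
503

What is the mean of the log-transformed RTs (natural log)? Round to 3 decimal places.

6.330

ln(RT): 6.3226, 6.3244, 6.3135, 6.4693, 6.2206
Σ ln(RT) = 31.6503
Mean = 31.6503/5 = 6.33006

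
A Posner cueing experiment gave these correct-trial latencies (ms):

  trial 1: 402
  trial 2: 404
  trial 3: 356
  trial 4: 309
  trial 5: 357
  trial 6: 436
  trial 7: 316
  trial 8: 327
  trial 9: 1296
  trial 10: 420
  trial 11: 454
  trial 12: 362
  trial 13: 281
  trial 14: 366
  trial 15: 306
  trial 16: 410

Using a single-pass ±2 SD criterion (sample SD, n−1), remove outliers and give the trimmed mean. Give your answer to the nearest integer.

367 ms

n = 16, ΣRT = 6802, M = 425.125
Σ(x−M)² = 847495.75; s = √(847495.75/15) = 237.697
Cutoffs: 425.125 ± 2·237.697 → [-50.3, 900.5]
Outside: 1296 → excluded.
Retained (n=15): Σ = 5506, mean = 5506/15 = 367.067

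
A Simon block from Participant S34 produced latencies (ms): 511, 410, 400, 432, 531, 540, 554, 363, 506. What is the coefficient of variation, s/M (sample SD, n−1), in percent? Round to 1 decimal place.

15.0%

n = 9, Σ = 4247, M = 471.8889
Σ(x−M)² = 40014.889; s = √(40014.889/8) = 70.7238
CV = 70.7238 / 471.8889 = 0.14987 = 14.987%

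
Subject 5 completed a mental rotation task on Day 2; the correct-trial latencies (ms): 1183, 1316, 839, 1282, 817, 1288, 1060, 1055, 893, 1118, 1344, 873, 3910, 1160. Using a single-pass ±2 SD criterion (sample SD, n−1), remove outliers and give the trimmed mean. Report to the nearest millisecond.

1094 ms

n = 14, ΣRT = 18138, M = 1295.571
Σ(x−M)² = 7792311.43; s = √(7792311.43/13) = 774.215
Cutoffs: 1295.571 ± 2·774.215 → [-252.9, 2844.0]
Outside: 3910 → excluded.
Retained (n=13): Σ = 14228, mean = 14228/13 = 1094.462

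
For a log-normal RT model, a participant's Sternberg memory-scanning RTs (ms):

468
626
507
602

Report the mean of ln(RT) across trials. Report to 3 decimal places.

6.304

ln(RT): 6.1485, 6.4394, 6.2285, 6.4003
Σ ln(RT) = 25.2166
Mean = 25.2166/4 = 6.30415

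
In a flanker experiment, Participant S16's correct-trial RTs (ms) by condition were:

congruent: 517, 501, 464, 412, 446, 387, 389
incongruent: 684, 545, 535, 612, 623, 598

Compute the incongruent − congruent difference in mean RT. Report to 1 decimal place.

154.4 ms

M(congruent) = 3116/7 = 445.143
M(incongruent) = 3597/6 = 599.500
Difference = 599.500 − 445.143 = 154.357 ms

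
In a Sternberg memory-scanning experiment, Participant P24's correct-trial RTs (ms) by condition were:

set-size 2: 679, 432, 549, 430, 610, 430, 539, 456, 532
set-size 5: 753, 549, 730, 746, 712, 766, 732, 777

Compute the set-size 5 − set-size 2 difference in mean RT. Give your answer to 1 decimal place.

203.2 ms

M(set-size 2) = 4657/9 = 517.444
M(set-size 5) = 5765/8 = 720.625
Difference = 720.625 − 517.444 = 203.181 ms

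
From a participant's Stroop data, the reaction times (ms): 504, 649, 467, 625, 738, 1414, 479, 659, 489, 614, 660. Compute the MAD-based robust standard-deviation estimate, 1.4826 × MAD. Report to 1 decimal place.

167.5 ms

Sorted: 467, 479, 489, 504, 614, 625, 649, 659, 660, 738, 1414 → median = 625
|x − 625| sorted: 0, 11, 24, 34, 35, 113, 121, 136, 146, 158, 789 → MAD = 113
Robust SD ≈ 1.4826 × 113 = 167.534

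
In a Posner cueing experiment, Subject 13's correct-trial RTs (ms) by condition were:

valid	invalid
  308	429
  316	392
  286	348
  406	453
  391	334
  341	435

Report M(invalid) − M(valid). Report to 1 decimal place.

57.2 ms

M(valid) = 2048/6 = 341.333
M(invalid) = 2391/6 = 398.500
Difference = 398.500 − 341.333 = 57.167 ms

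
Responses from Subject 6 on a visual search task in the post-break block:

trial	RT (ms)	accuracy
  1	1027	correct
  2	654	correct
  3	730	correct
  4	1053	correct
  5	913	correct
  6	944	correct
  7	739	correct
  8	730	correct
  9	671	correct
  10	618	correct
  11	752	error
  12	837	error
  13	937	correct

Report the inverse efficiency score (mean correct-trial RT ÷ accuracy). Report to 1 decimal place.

Correct trials (n=11): 1027, 654, 730, 1053, 913, 944, 739, 730, 671, 618, 937
Mean correct RT = 9016/11 = 819.6364 ms
Proportion correct = 11/13
IES = 819.6364 / (11/13) = 968.661 ms

968.7 ms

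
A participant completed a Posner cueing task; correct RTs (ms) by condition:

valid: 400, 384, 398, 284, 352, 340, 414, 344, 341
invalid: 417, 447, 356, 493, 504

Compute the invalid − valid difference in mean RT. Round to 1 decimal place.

M(valid) = 3257/9 = 361.889
M(invalid) = 2217/5 = 443.400
Difference = 443.400 − 361.889 = 81.511 ms

81.5 ms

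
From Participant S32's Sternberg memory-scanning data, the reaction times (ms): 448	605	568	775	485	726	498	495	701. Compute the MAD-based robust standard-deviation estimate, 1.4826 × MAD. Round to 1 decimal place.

Sorted: 448, 485, 495, 498, 568, 605, 701, 726, 775 → median = 568
|x − 568| sorted: 0, 37, 70, 73, 83, 120, 133, 158, 207 → MAD = 83
Robust SD ≈ 1.4826 × 83 = 123.056

123.1 ms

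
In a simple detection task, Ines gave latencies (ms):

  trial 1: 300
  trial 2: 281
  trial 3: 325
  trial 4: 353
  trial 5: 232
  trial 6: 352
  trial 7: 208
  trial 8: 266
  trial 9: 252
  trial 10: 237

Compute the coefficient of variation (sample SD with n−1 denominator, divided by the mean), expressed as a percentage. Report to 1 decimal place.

n = 10, Σ = 2806, M = 280.6000
Σ(x−M)² = 23252.400; s = √(23252.400/9) = 50.8291
CV = 50.8291 / 280.6000 = 0.18114 = 18.114%

18.1%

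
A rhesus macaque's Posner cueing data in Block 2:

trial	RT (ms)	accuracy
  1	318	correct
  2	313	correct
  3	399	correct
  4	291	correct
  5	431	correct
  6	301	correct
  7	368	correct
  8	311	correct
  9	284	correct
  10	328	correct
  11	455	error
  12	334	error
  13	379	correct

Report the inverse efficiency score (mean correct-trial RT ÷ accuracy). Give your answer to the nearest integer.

Correct trials (n=11): 318, 313, 399, 291, 431, 301, 368, 311, 284, 328, 379
Mean correct RT = 3723/11 = 338.4545 ms
Proportion correct = 11/13
IES = 338.4545 / (11/13) = 399.992 ms

400 ms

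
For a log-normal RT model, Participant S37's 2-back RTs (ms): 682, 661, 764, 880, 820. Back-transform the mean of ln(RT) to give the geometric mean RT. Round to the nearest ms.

ln(RT): 6.5250, 6.4938, 6.6386, 6.7799, 6.7093
Mean ln(RT) = 33.1466/5 = 6.62932
Geometric mean = exp(6.62932) = 756.96 ms

757 ms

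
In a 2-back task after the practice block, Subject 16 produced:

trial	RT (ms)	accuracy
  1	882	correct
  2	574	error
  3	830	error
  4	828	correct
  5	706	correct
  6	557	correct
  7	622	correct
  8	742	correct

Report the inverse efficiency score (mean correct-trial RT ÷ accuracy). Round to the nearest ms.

964 ms

Correct trials (n=6): 882, 828, 706, 557, 622, 742
Mean correct RT = 4337/6 = 722.8333 ms
Proportion correct = 6/8
IES = 722.8333 / (6/8) = 963.778 ms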